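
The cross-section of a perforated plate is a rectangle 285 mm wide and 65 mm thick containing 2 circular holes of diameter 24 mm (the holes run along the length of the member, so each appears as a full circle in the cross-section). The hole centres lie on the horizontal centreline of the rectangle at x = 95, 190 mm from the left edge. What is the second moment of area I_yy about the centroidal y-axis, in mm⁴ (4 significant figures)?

I_yy ≈ 1.233 × 10⁸ mm⁴

Treat the section as a set of non-overlapping primitives; coordinates are from the bounding-box lower-left.
Plate: 285 × 65, A = 18 525 mm², x = 142.5 mm, Ī = 125 391 094 mm⁴.
Hole 1 (subtracted): ⌀24, A = 452.389 mm², x = 95 mm, Ī = 16 286 mm⁴.
Hole 2 (subtracted): ⌀24, A = 452.389 mm², x = 190 mm, Ī = 16 286 mm⁴.
By symmetry the centroid is at mid-width, x̄ = 142.5 mm.
Transfer each piece to the centroidal y-axis using Ī + A·d² with d = x − 142.5:
  plate: d = 0 mm → contributes +125 391 094 mm⁴
  hole 1: d = -47.5 mm → contributes −1 036 989 mm⁴
  hole 2: d = 47.5 mm → contributes −1 036 989 mm⁴
Total I = 123 317 115 mm⁴.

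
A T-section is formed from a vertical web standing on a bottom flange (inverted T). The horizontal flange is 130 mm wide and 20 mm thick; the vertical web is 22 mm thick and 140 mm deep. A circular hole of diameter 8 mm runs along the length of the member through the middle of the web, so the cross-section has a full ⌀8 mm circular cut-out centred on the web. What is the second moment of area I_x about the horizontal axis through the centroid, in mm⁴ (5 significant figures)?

I_x ≈ 1.4072 × 10⁷ mm⁴

Split into non-overlapping primitives; take the origin at the lower-left of the bounding box.
Flange: 130 × 20, A = 2 600 mm², y = 10 mm, Ī = 86666.67 mm⁴.
Web: 22 × 140, A = 3 080 mm², y = 90 mm, Ī = 5 030 667 mm⁴.
Hole (subtracted): ⌀8, A = 50.26548 mm², y = 90 mm, Ī = 201.0619 mm⁴.
Centroid: ȳ = ΣA·y / ΣA = 53.05332 mm.
Transfer each piece to the horizontal axis through the centroid using Ī + A·d² with d = y − 53.05332:
  flange: d = -43.05332 mm → contributes +4 905 996 mm⁴
  web: d = 36.94668 mm → contributes +9 235 043 mm⁴
  hole: d = 36.94668 mm → contributes −68816.32 mm⁴
Total I = 14 072 223 mm⁴.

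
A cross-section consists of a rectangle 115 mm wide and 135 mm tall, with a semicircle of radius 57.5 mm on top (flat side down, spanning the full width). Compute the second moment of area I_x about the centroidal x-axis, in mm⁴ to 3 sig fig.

I_x ≈ 5.76 × 10⁷ mm⁴

Treat the section as a set of non-overlapping primitives; coordinates are from the bounding-box lower-left.
Rectangular body: 115 × 135, A = 15 525 mm², y = 67.5 mm, Ī = 23 578 594 mm⁴.
Semicircular cap: semicircle r = 57.5, A = 5193.4 mm², y = 159.4 mm, Ī = 1 199 785 mm⁴.
Centroid: ȳ = ΣA·y / ΣA = 90.537 mm.
Transfer each piece to the centroidal x-axis using Ī + A·d² with d = y − 90.537:
  rectangular body: d = -23.037 mm → contributes +31 817 982 mm⁴
  semicircular cap: d = 68.866 mm → contributes +25 830 158 mm⁴
Total I = 57 648 140 mm⁴.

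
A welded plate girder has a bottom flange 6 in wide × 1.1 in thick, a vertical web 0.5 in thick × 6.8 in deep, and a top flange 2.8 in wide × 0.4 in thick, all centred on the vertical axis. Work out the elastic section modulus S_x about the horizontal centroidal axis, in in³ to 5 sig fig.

S_x ≈ 15.151 in³

Break the section into simple shapes (no overlaps), measuring from the bottom-left corner of the bounding box.
Bottom plate: 6 × 1.1, A = 6.6 in², y = 0.55 in, Ī = 0.6655 in⁴.
Web plate: 0.5 × 6.8, A = 3.4 in², y = 4.5 in, Ī = 13.10133 in⁴.
Top plate: 2.8 × 0.4, A = 1.12 in², y = 8.1 in, Ī = 0.01493333 in⁴.
Centroid: ȳ = ΣA·y / ΣA = 2.518165 in.
Transfer each piece to the horizontal centroidal axis using Ī + A·d² with d = y − 2.518165:
  bottom plate: d = -1.968165 in → contributes +26.23176 in⁴
  web plate: d = 1.981835 in → contributes +26.4554 in⁴
  top plate: d = 5.581835 in → contributes +34.91064 in⁴
Total I = 87.5978 in⁴.
Extreme fibre distance c = 5.781835 in; S = I/c = 15.15052 in³.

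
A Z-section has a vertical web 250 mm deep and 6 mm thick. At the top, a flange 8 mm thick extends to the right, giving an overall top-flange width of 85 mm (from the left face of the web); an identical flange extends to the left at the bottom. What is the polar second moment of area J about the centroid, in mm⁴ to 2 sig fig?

Decompose the section into non-overlapping parts with the origin at the bottom-left of its bounding rectangle.
Web: 6 × 250, A = 1 500 mm², y = 125 mm, Ī = 7 812 500 mm⁴.
Top flange (beyond web): 79 × 8, A = 632 mm², y = 246 mm, Ī = 3 371 mm⁴.
Bottom flange (beyond web): 79 × 8, A = 632 mm², y = 4 mm, Ī = 3 371 mm⁴.
Centroid: ȳ = ΣA·y / ΣA = 125 mm.
Transfer each piece to the centroidal x-axis using Ī + A·d² with d = y − 125:
  web: d = 0 mm → contributes +7 812 500 mm⁴
  top flange (beyond web): d = 121 mm → contributes +9 256 483 mm⁴
  bottom flange (beyond web): d = -121 mm → contributes +9 256 483 mm⁴
Total I = 26 325 465 mm⁴.
For the y-axis: x̄ = 82 mm.
Repeating about the centroidal y-axis gives I_y = 2 944 985 mm⁴.
Polar second moment: J = I_x + I_y = 29 270 451 mm⁴.

J ≈ 2.9 × 10⁷ mm⁴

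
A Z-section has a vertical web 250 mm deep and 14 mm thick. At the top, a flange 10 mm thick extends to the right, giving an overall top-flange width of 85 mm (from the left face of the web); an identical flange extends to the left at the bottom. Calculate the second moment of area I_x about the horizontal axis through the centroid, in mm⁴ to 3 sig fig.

Break the section into simple shapes (no overlaps), measuring from the bottom-left corner of the bounding box.
Web: 14 × 250, A = 3 500 mm², y = 125 mm, Ī = 18 229 167 mm⁴.
Top flange (beyond web): 71 × 10, A = 710 mm², y = 245 mm, Ī = 5916.7 mm⁴.
Bottom flange (beyond web): 71 × 10, A = 710 mm², y = 5 mm, Ī = 5916.7 mm⁴.
Centroid: ȳ = ΣA·y / ΣA = 125 mm.
Transfer each piece to the horizontal axis through the centroid using Ī + A·d² with d = y − 125:
  web: d = 0 mm → contributes +18 229 167 mm⁴
  top flange (beyond web): d = 120 mm → contributes +10 229 917 mm⁴
  bottom flange (beyond web): d = -120 mm → contributes +10 229 917 mm⁴
Total I = 38 689 000 mm⁴.

I_x ≈ 3.87 × 10⁷ mm⁴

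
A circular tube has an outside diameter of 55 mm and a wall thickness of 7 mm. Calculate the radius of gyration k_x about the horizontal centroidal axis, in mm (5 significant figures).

k_x ≈ 17.150 mm

Decompose the section into non-overlapping parts with the origin at the bottom-left of its bounding rectangle.
Outer circle: ⌀55, A = 2375.829 mm², y = 27.5 mm, Ī = 449180.3 mm⁴.
Bore (subtracted): ⌀41, A = 1320.254 mm², y = 27.5 mm, Ī = 138709.2 mm⁴.
By symmetry the centroid is at mid-height, ȳ = 27.5 mm.
All pieces are centred on the horizontal centroidal axis, so I = ΣĪ (holes subtracted) = 310 471 mm⁴.
Radius of gyration: k = √(I/A) = √(310 471 / 1055.575) = 17.15007 mm.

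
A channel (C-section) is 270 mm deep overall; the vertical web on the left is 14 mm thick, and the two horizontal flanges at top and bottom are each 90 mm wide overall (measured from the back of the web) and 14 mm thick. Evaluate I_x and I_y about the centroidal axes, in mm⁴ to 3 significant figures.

I_x ≈ 5.79 × 10⁷ mm⁴, I_y ≈ 3.84 × 10⁶ mm⁴

Decompose the section into non-overlapping parts with the origin at the bottom-left of its bounding rectangle.
Web: 14 × 270, A = 3 780 mm², y = 135 mm, Ī = 22 963 500 mm⁴.
Top flange (beyond web): 76 × 14, A = 1 064 mm², y = 263 mm, Ī = 17 379 mm⁴.
Bottom flange (beyond web): 76 × 14, A = 1 064 mm², y = 7 mm, Ī = 17 379 mm⁴.
By symmetry the centroid is at mid-height, ȳ = 135 mm.
Transfer each piece to the centroidal x-axis using Ī + A·d² with d = y − 135:
  web: d = 0 mm → contributes +22 963 500 mm⁴
  top flange (beyond web): d = 128 mm → contributes +17 449 955 mm⁴
  bottom flange (beyond web): d = -128 mm → contributes +17 449 955 mm⁴
Total I = 57 863 409 mm⁴.
For the y-axis: x̄ = 23.209 mm.
Repeating about the centroidal y-axis gives I_y = 3 843 088 mm⁴.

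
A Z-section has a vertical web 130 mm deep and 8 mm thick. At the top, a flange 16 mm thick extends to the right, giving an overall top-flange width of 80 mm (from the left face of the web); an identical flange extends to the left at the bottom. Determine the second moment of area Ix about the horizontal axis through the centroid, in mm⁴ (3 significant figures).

Break the section into simple shapes (no overlaps), measuring from the bottom-left corner of the bounding box.
Web: 8 × 130, A = 1 040 mm², y = 65 mm, Ī = 1 464 667 mm⁴.
Top flange (beyond web): 72 × 16, A = 1 152 mm², y = 122 mm, Ī = 24 576 mm⁴.
Bottom flange (beyond web): 72 × 16, A = 1 152 mm², y = 8 mm, Ī = 24 576 mm⁴.
Centroid: ȳ = ΣA·y / ΣA = 65 mm.
Transfer each piece to the horizontal axis through the centroid using Ī + A·d² with d = y − 65:
  web: d = 0 mm → contributes +1 464 667 mm⁴
  top flange (beyond web): d = 57 mm → contributes +3 767 424 mm⁴
  bottom flange (beyond web): d = -57 mm → contributes +3 767 424 mm⁴
Total I = 8 999 515 mm⁴.

Ix ≈ 9.00 × 10⁶ mm⁴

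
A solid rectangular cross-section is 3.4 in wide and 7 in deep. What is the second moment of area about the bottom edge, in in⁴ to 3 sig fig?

The section: 3.4 × 7, A = 23.8 in², y = 3.5 in, Ī = 97.183 in⁴.
Transfer it to the base of the section using Ī + A·d² with d = y − 0:
  the section: d = 3.5 in → contributes +388.73 in⁴
Total I = 388.73 in⁴.

I_base ≈ 389 in⁴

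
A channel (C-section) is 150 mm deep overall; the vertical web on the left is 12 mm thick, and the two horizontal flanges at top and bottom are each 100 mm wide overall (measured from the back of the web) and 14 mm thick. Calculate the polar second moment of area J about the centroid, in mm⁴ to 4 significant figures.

J ≈ 1.902 × 10⁷ mm⁴

Decompose the section into non-overlapping parts with the origin at the bottom-left of its bounding rectangle.
Web: 12 × 150, A = 1 800 mm², y = 75 mm, Ī = 3 375 000 mm⁴.
Top flange (beyond web): 88 × 14, A = 1 232 mm², y = 143 mm, Ī = 20122.7 mm⁴.
Bottom flange (beyond web): 88 × 14, A = 1 232 mm², y = 7 mm, Ī = 20122.7 mm⁴.
By symmetry the centroid is at mid-height, ȳ = 75 mm.
Transfer each piece to the centroidal x-axis using Ī + A·d² with d = y − 75:
  web: d = 0 mm → contributes +3 375 000 mm⁴
  top flange (beyond web): d = 68 mm → contributes +5 716 891 mm⁴
  bottom flange (beyond web): d = -68 mm → contributes +5 716 891 mm⁴
Total I = 14 808 781 mm⁴.
For the y-axis: x̄ = 34.8931 mm.
Repeating about the centroidal y-axis gives I_y = 4 212 077 mm⁴.
Polar second moment: J = I_x + I_y = 19 020 858 mm⁴.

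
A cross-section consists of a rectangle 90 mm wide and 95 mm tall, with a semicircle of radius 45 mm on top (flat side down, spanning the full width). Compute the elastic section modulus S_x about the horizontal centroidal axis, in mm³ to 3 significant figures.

Treat the section as a set of non-overlapping primitives; coordinates are from the bounding-box lower-left.
Rectangular body: 90 × 95, A = 8 550 mm², y = 47.5 mm, Ī = 6 430 313 mm⁴.
Semicircular cap: semicircle r = 45, A = 3180.9 mm², y = 114.1 mm, Ī = 450 072 mm⁴.
Centroid: ȳ = ΣA·y / ΣA = 65.558 mm.
Transfer each piece to the horizontal centroidal axis using Ī + A·d² with d = y − 65.558:
  rectangular body: d = -18.058 mm → contributes +9 218 527 mm⁴
  semicircular cap: d = 48.54 mm → contributes +7 944 653 mm⁴
Total I = 17 163 180 mm⁴.
Extreme fibre distance c = 74.442 mm; S = I/c = 230 559 mm³.

S_x ≈ 2.31 × 10⁵ mm³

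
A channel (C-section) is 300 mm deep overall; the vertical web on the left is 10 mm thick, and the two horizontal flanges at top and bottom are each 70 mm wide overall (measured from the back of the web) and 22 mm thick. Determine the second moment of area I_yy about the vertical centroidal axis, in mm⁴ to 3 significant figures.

I_yy ≈ 2.54 × 10⁶ mm⁴

Break the section into simple shapes (no overlaps), measuring from the bottom-left corner of the bounding box.
Web: 10 × 300, A = 3 000 mm², x = 5 mm, Ī = 25 000 mm⁴.
Top flange (beyond web): 60 × 22, A = 1 320 mm², x = 40 mm, Ī = 396 000 mm⁴.
Bottom flange (beyond web): 60 × 22, A = 1 320 mm², x = 40 mm, Ī = 396 000 mm⁴.
Centroid: x̄ = ΣA·x / ΣA = 21.383 mm.
Transfer each piece to the vertical centroidal axis using Ī + A·d² with d = x − 21.383:
  web: d = -16.383 mm → contributes +830 206 mm⁴
  top flange (beyond web): d = 18.617 mm → contributes +853 503 mm⁴
  bottom flange (beyond web): d = 18.617 mm → contributes +853 503 mm⁴
Total I = 2 537 213 mm⁴.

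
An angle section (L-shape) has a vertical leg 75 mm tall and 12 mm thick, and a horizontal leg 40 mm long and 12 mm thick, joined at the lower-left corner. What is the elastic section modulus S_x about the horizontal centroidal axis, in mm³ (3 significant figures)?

Split into non-overlapping primitives; take the origin at the lower-left of the bounding box.
Vertical leg: 12 × 75, A = 900 mm², y = 37.5 mm, Ī = 421 875 mm⁴.
Horizontal leg (remainder): 28 × 12, A = 336 mm², y = 6 mm, Ī = 4 032 mm⁴.
Centroid: ȳ = ΣA·y / ΣA = 28.937 mm.
Transfer each piece to the horizontal centroidal axis using Ī + A·d² with d = y − 28.937:
  vertical leg: d = 8.5631 mm → contributes +487 869 mm⁴
  horizontal leg (remainder): d = -22.937 mm → contributes +180 802 mm⁴
Total I = 668 671 mm⁴.
Extreme fibre distance c = 46.063 mm; S = I/c = 14 516 mm³.

S_x ≈ 1.45 × 10⁴ mm³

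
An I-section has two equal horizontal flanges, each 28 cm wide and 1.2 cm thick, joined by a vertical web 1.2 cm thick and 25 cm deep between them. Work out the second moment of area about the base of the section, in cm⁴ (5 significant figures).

I_base ≈ 3.1346 × 10⁴ cm⁴

Treat the section as a set of non-overlapping primitives; coordinates are from the bounding-box lower-left.
Bottom flange: 28 × 1.2, A = 33.6 cm², y = 0.6 cm, Ī = 4.032 cm⁴.
Web: 1.2 × 25, A = 30 cm², y = 13.7 cm, Ī = 1562.5 cm⁴.
Top flange: 28 × 1.2, A = 33.6 cm², y = 26.8 cm, Ī = 4.032 cm⁴.
Transfer each piece to the base of the section using Ī + A·d² with d = y − 0:
  bottom flange: d = 0.6 cm → contributes +16.128 cm⁴
  web: d = 13.7 cm → contributes +7193.2 cm⁴
  top flange: d = 26.8 cm → contributes +24136.9 cm⁴
Total I = 31346.22 cm⁴.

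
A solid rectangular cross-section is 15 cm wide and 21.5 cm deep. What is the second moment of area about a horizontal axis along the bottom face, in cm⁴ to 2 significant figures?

The section: 15 × 21.5, A = 322.5 cm², y = 10.75 cm, Ī = 12 423 cm⁴.
Transfer it to the base of the section using Ī + A·d² with d = y − 0:
  the section: d = 10.75 cm → contributes +49 692 cm⁴
Total I = 49 692 cm⁴.

I_base ≈ 5.0 × 10⁴ cm⁴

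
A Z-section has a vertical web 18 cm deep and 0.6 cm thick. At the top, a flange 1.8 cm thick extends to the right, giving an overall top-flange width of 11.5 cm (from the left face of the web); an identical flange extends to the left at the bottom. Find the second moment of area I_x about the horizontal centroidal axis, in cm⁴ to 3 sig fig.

Split into non-overlapping primitives; take the origin at the lower-left of the bounding box.
Web: 0.6 × 18, A = 10.8 cm², y = 9 cm, Ī = 291.6 cm⁴.
Top flange (beyond web): 10.9 × 1.8, A = 19.62 cm², y = 17.1 cm, Ī = 5.2974 cm⁴.
Bottom flange (beyond web): 10.9 × 1.8, A = 19.62 cm², y = 0.9 cm, Ī = 5.2974 cm⁴.
Centroid: ȳ = ΣA·y / ΣA = 9 cm.
Transfer each piece to the horizontal centroidal axis using Ī + A·d² with d = y − 9:
  web: d = 0 cm → contributes +291.6 cm⁴
  top flange (beyond web): d = 8.1 cm → contributes +1292.6 cm⁴
  bottom flange (beyond web): d = -8.1 cm → contributes +1292.6 cm⁴
Total I = 2876.7 cm⁴.

I_x ≈ 2880 cm⁴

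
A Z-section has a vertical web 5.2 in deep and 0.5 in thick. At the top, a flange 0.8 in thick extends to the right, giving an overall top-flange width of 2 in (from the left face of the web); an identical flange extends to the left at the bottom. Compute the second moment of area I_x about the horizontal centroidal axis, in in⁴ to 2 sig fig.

I_x ≈ 18 in⁴

Decompose the section into non-overlapping parts with the origin at the bottom-left of its bounding rectangle.
Web: 0.5 × 5.2, A = 2.6 in², y = 2.6 in, Ī = 5.859 in⁴.
Top flange (beyond web): 1.5 × 0.8, A = 1.2 in², y = 4.8 in, Ī = 0.064 in⁴.
Bottom flange (beyond web): 1.5 × 0.8, A = 1.2 in², y = 0.4 in, Ī = 0.064 in⁴.
Centroid: ȳ = ΣA·y / ΣA = 2.6 in.
Transfer each piece to the horizontal centroidal axis using Ī + A·d² with d = y − 2.6:
  web: d = 0 in → contributes +5.859 in⁴
  top flange (beyond web): d = 2.2 in → contributes +5.872 in⁴
  bottom flange (beyond web): d = -2.2 in → contributes +5.872 in⁴
Total I = 17.6 in⁴.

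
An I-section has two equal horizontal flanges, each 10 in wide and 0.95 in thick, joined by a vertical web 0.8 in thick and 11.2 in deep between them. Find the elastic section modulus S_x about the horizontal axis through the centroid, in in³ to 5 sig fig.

S_x ≈ 121.57 in³

Break the section into simple shapes (no overlaps), measuring from the bottom-left corner of the bounding box.
Bottom flange: 10 × 0.95, A = 9.5 in², y = 0.475 in, Ī = 0.7144792 in⁴.
Web: 0.8 × 11.2, A = 8.96 in², y = 6.55 in, Ī = 93.66187 in⁴.
Top flange: 10 × 0.95, A = 9.5 in², y = 12.625 in, Ī = 0.7144792 in⁴.
By symmetry the centroid is at mid-height, ȳ = 6.55 in.
Transfer each piece to the horizontal axis through the centroid using Ī + A·d² with d = y − 6.55:
  bottom flange: d = -6.075 in → contributes +351.3179 in⁴
  web: d = 0 in → contributes +93.66187 in⁴
  top flange: d = 6.075 in → contributes +351.3179 in⁴
Total I = 796.2977 in⁴.
Extreme fibre distance c = 6.55 in; S = I/c = 121.5722 in³.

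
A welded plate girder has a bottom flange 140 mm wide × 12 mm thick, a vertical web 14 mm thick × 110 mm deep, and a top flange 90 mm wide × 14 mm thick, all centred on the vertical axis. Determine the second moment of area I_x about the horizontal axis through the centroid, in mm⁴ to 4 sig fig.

Treat the section as a set of non-overlapping primitives; coordinates are from the bounding-box lower-left.
Bottom plate: 140 × 12, A = 1 680 mm², y = 6 mm, Ī = 20 160 mm⁴.
Web plate: 14 × 110, A = 1 540 mm², y = 67 mm, Ī = 1 552 833 mm⁴.
Top plate: 90 × 14, A = 1 260 mm², y = 129 mm, Ī = 20 580 mm⁴.
Centroid: ȳ = ΣA·y / ΣA = 61.5625 mm.
Transfer each piece to the horizontal axis through the centroid using Ī + A·d² with d = y − 61.5625:
  bottom plate: d = -55.5625 mm → contributes +5 206 642 mm⁴
  web plate: d = 5.4375 mm → contributes +1 598 366 mm⁴
  top plate: d = 67.4375 mm → contributes +5 750 829 mm⁴
Total I = 12 555 836 mm⁴.

I_x ≈ 1.256 × 10⁷ mm⁴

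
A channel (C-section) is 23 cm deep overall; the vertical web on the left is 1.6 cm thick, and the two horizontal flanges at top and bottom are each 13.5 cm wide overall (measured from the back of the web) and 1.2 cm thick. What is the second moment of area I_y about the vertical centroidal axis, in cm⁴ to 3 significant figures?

Decompose the section into non-overlapping parts with the origin at the bottom-left of its bounding rectangle.
Web: 1.6 × 23, A = 36.8 cm², x = 0.8 cm, Ī = 7.8507 cm⁴.
Top flange (beyond web): 11.9 × 1.2, A = 14.28 cm², x = 7.55 cm, Ī = 168.52 cm⁴.
Bottom flange (beyond web): 11.9 × 1.2, A = 14.28 cm², x = 7.55 cm, Ī = 168.52 cm⁴.
Centroid: x̄ = ΣA·x / ΣA = 3.7495 cm.
Transfer each piece to the vertical centroidal axis using Ī + A·d² with d = x − 3.7495:
  web: d = -2.9495 cm → contributes +328 cm⁴
  top flange (beyond web): d = 3.8005 cm → contributes +374.77 cm⁴
  bottom flange (beyond web): d = 3.8005 cm → contributes +374.77 cm⁴
Total I = 1077.5 cm⁴.

I_y ≈ 1080 cm⁴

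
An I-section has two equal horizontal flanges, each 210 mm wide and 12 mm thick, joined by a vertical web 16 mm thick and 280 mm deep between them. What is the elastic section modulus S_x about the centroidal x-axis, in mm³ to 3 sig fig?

Decompose the section into non-overlapping parts with the origin at the bottom-left of its bounding rectangle.
Bottom flange: 210 × 12, A = 2 520 mm², y = 6 mm, Ī = 30 240 mm⁴.
Web: 16 × 280, A = 4 480 mm², y = 152 mm, Ī = 29 269 333 mm⁴.
Top flange: 210 × 12, A = 2 520 mm², y = 298 mm, Ī = 30 240 mm⁴.
By symmetry the centroid is at mid-height, ȳ = 152 mm.
Transfer each piece to the centroidal x-axis using Ī + A·d² with d = y − 152:
  bottom flange: d = -146 mm → contributes +53 746 560 mm⁴
  web: d = 0 mm → contributes +29 269 333 mm⁴
  top flange: d = 146 mm → contributes +53 746 560 mm⁴
Total I = 136 762 453 mm⁴.
Extreme fibre distance c = 152 mm; S = I/c = 899 753 mm³.

S_x ≈ 9.00 × 10⁵ mm³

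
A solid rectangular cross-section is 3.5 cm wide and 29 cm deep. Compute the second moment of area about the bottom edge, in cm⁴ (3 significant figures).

The section: 3.5 × 29, A = 101.5 cm², y = 14.5 cm, Ī = 7113.5 cm⁴.
Transfer it to the base of the section using Ī + A·d² with d = y − 0:
  the section: d = 14.5 cm → contributes +28 454 cm⁴
Total I = 28 454 cm⁴.

I_base ≈ 2.85 × 10⁴ cm⁴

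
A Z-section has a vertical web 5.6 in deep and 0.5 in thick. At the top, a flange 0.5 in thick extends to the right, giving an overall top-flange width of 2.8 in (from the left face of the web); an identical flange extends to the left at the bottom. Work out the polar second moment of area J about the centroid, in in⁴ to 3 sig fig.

J ≈ 27.9 in⁴

Treat the section as a set of non-overlapping primitives; coordinates are from the bounding-box lower-left.
Web: 0.5 × 5.6, A = 2.8 in², y = 2.8 in, Ī = 7.3173 in⁴.
Top flange (beyond web): 2.3 × 0.5, A = 1.15 in², y = 5.35 in, Ī = 0.023958 in⁴.
Bottom flange (beyond web): 2.3 × 0.5, A = 1.15 in², y = 0.25 in, Ī = 0.023958 in⁴.
Centroid: ȳ = ΣA·y / ΣA = 2.8 in.
Transfer each piece to the centroidal x-axis using Ī + A·d² with d = y − 2.8:
  web: d = 0 in → contributes +7.3173 in⁴
  top flange (beyond web): d = 2.55 in → contributes +7.5018 in⁴
  bottom flange (beyond web): d = -2.55 in → contributes +7.5018 in⁴
Total I = 22.321 in⁴.
For the y-axis: x̄ = 2.55 in.
Repeating about the centroidal y-axis gives I_y = 5.5803 in⁴.
Polar second moment: J = I_x + I_y = 27.901 in⁴.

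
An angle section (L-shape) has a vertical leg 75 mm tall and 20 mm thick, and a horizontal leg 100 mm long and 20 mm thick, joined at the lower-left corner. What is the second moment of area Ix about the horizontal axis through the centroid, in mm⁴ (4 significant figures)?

Break the section into simple shapes (no overlaps), measuring from the bottom-left corner of the bounding box.
Vertical leg: 20 × 75, A = 1 500 mm², y = 37.5 mm, Ī = 703 125 mm⁴.
Horizontal leg (remainder): 80 × 20, A = 1 600 mm², y = 10 mm, Ī = 53333.3 mm⁴.
Centroid: ȳ = ΣA·y / ΣA = 23.3065 mm.
Transfer each piece to the horizontal axis through the centroid using Ī + A·d² with d = y − 23.3065:
  vertical leg: d = 14.1935 mm → contributes +1 005 310 mm⁴
  horizontal leg (remainder): d = -13.3065 mm → contributes +336 632 mm⁴
Total I = 1 341 942 mm⁴.

Ix ≈ 1.342 × 10⁶ mm⁴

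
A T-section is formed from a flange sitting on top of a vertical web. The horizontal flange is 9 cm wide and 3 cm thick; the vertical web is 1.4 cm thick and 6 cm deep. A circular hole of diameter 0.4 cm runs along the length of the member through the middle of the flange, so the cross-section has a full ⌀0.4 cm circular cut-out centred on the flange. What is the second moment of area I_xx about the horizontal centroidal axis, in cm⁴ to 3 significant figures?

I_xx ≈ 175 cm⁴

Decompose the section into non-overlapping parts with the origin at the bottom-left of its bounding rectangle.
Flange: 9 × 3, A = 27 cm², y = 7.5 cm, Ī = 20.25 cm⁴.
Web: 1.4 × 6, A = 8.4 cm², y = 3 cm, Ī = 25.2 cm⁴.
Hole (subtracted): ⌀0.4, A = 0.12566 cm², y = 7.5 cm, Ī = 0.0012566 cm⁴.
Centroid: ȳ = ΣA·y / ΣA = 6.4284 cm.
Transfer each piece to the horizontal centroidal axis using Ī + A·d² with d = y − 6.4284:
  flange: d = 1.0716 cm → contributes +51.255 cm⁴
  web: d = -3.4284 cm → contributes +123.93 cm⁴
  hole: d = 1.0716 cm → contributes −0.14556 cm⁴
Total I = 175.04 cm⁴.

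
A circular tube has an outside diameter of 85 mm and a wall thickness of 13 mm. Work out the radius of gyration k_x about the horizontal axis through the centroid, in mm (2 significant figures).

Break the section into simple shapes (no overlaps), measuring from the bottom-left corner of the bounding box.
Outer circle: ⌀85, A = 5 675 mm², y = 42.5 mm, Ī = 2 562 392 mm⁴.
Bore (subtracted): ⌀59, A = 2 734 mm², y = 42.5 mm, Ī = 594 810 mm⁴.
By symmetry the centroid is at mid-height, ȳ = 42.5 mm.
All pieces are centred on the horizontal axis through the centroid, so I = ΣĪ (holes subtracted) = 1 967 583 mm⁴.
Radius of gyration: k = √(I/A) = √(1 967 583 / 2 941) = 25.87 mm.

k_x ≈ 26 mm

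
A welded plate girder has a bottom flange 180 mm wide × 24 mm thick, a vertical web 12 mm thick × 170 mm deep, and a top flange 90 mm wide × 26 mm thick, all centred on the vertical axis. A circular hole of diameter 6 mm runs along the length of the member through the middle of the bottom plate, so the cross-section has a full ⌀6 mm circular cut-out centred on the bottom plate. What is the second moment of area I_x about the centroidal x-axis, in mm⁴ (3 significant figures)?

Decompose the section into non-overlapping parts with the origin at the bottom-left of its bounding rectangle.
Bottom plate: 180 × 24, A = 4 320 mm², y = 12 mm, Ī = 207 360 mm⁴.
Web plate: 12 × 170, A = 2 040 mm², y = 109 mm, Ī = 4 913 000 mm⁴.
Top plate: 90 × 26, A = 2 340 mm², y = 207 mm, Ī = 131 820 mm⁴.
Hole (subtracted): ⌀6, A = 28.274 mm², y = 12 mm, Ī = 63.617 mm⁴.
Centroid: ȳ = ΣA·y / ΣA = 87.438 mm.
Transfer each piece to the centroidal x-axis using Ī + A·d² with d = y − 87.438:
  bottom plate: d = -75.438 mm → contributes +24 792 190 mm⁴
  web plate: d = 21.562 mm → contributes +5 861 413 mm⁴
  top plate: d = 119.56 mm → contributes +33 582 136 mm⁴
  hole: d = -75.438 mm → contributes −160 971 mm⁴
Total I = 64 074 768 mm⁴.

I_x ≈ 6.41 × 10⁷ mm⁴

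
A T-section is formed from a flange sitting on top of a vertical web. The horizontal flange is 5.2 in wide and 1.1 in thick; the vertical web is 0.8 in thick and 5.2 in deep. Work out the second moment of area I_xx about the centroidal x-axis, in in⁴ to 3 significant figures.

Split into non-overlapping primitives; take the origin at the lower-left of the bounding box.
Flange: 5.2 × 1.1, A = 5.72 in², y = 5.75 in, Ī = 0.57677 in⁴.
Web: 0.8 × 5.2, A = 4.16 in², y = 2.6 in, Ī = 9.3739 in⁴.
Centroid: ȳ = ΣA·y / ΣA = 4.4237 in.
Transfer each piece to the centroidal x-axis using Ī + A·d² with d = y − 4.4237:
  flange: d = 1.3263 in → contributes +10.639 in⁴
  web: d = -1.8237 in → contributes +23.209 in⁴
Total I = 33.848 in⁴.

I_xx ≈ 33.8 in⁴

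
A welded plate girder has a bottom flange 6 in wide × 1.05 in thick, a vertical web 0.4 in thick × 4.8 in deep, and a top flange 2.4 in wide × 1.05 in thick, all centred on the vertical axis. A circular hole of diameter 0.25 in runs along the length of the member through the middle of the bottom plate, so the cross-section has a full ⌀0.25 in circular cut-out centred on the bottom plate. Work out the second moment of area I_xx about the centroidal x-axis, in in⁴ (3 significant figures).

Treat the section as a set of non-overlapping primitives; coordinates are from the bounding-box lower-left.
Bottom plate: 6 × 1.05, A = 6.3 in², y = 0.525 in, Ī = 0.57881 in⁴.
Web plate: 0.4 × 4.8, A = 1.92 in², y = 3.45 in, Ī = 3.6864 in⁴.
Top plate: 2.4 × 1.05, A = 2.52 in², y = 6.375 in, Ī = 0.23153 in⁴.
Hole (subtracted): ⌀0.25, A = 0.049087 in², y = 0.525 in, Ī = 0.00019175 in⁴.
Centroid: ȳ = ΣA·y / ΣA = 2.4292 in.
Transfer each piece to the centroidal x-axis using Ī + A·d² with d = y − 2.4292:
  bottom plate: d = -1.9042 in → contributes +23.423 in⁴
  web plate: d = 1.0208 in → contributes +5.687 in⁴
  top plate: d = 3.9458 in → contributes +39.466 in⁴
  hole: d = -1.9042 in → contributes −0.17819 in⁴
Total I = 68.398 in⁴.

I_xx ≈ 68.4 in⁴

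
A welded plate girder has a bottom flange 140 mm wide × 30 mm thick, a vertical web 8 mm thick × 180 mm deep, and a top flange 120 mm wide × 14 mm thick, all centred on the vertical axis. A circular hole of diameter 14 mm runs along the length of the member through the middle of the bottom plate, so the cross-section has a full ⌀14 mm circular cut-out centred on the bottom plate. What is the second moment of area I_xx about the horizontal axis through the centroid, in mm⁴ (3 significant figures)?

I_xx ≈ 5.51 × 10⁷ mm⁴

Break the section into simple shapes (no overlaps), measuring from the bottom-left corner of the bounding box.
Bottom plate: 140 × 30, A = 4 200 mm², y = 15 mm, Ī = 315 000 mm⁴.
Web plate: 8 × 180, A = 1 440 mm², y = 120 mm, Ī = 3 888 000 mm⁴.
Top plate: 120 × 14, A = 1 680 mm², y = 217 mm, Ī = 27 440 mm⁴.
Hole (subtracted): ⌀14, A = 153.94 mm², y = 15 mm, Ī = 1885.7 mm⁴.
Centroid: ȳ = ΣA·y / ΣA = 83.456 mm.
Transfer each piece to the horizontal axis through the centroid using Ī + A·d² with d = y − 83.456:
  bottom plate: d = -68.456 mm → contributes +19 997 146 mm⁴
  web plate: d = 36.544 mm → contributes +5 811 067 mm⁴
  top plate: d = 133.54 mm → contributes +29 988 556 mm⁴
  hole: d = -68.456 mm → contributes −723 274 mm⁴
Total I = 55 073 495 mm⁴.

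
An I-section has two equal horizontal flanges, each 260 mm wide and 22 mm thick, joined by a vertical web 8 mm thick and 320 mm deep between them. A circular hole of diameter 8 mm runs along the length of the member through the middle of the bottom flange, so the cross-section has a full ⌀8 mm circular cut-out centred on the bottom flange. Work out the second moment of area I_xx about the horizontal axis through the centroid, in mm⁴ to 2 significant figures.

Treat the section as a set of non-overlapping primitives; coordinates are from the bounding-box lower-left.
Bottom flange: 260 × 22, A = 5 720 mm², y = 11 mm, Ī = 230 707 mm⁴.
Web: 8 × 320, A = 2 560 mm², y = 182 mm, Ī = 21 845 333 mm⁴.
Top flange: 260 × 22, A = 5 720 mm², y = 353 mm, Ī = 230 707 mm⁴.
Hole (subtracted): ⌀8, A = 50.27 mm², y = 11 mm, Ī = 201.1 mm⁴.
Centroid: ȳ = ΣA·y / ΣA = 182.6 mm.
Transfer each piece to the horizontal axis through the centroid using Ī + A·d² with d = y − 182.6:
  bottom flange: d = -171.6 mm → contributes +168 696 773 mm⁴
  web: d = -0.6162 mm → contributes +21 846 305 mm⁴
  top flange: d = 170.4 mm → contributes +166 286 023 mm⁴
  hole: d = -171.6 mm → contributes −1 480 626 mm⁴
Total I = 355 348 476 mm⁴.

I_xx ≈ 3.6 × 10⁸ mm⁴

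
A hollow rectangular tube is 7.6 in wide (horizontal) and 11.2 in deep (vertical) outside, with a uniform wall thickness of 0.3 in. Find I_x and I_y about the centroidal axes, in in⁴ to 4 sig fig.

I_x ≈ 195.0 in⁴, I_y ≈ 106.7 in⁴

Decompose the section into non-overlapping parts with the origin at the bottom-left of its bounding rectangle.
Outer rectangle: 7.6 × 11.2, A = 85.12 in², y = 5.6 in, Ī = 889.788 in⁴.
Inner void (subtracted): 7 × 10.6, A = 74.2 in², y = 5.6 in, Ī = 694.759 in⁴.
By symmetry the centroid is at mid-height, ȳ = 5.6 in.
All pieces are centred on the centroidal x-axis, so I = ΣĪ (holes subtracted) = 195.028 in⁴.
Repeating about the centroidal y-axis gives I_y = 106.728 in⁴.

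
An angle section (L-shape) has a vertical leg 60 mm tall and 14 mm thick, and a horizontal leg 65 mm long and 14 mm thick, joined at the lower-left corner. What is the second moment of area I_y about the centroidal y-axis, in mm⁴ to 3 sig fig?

Decompose the section into non-overlapping parts with the origin at the bottom-left of its bounding rectangle.
Vertical leg: 14 × 60, A = 840 mm², x = 7 mm, Ī = 13 720 mm⁴.
Horizontal leg (remainder): 51 × 14, A = 714 mm², x = 39.5 mm, Ī = 154 760 mm⁴.
Centroid: x̄ = ΣA·x / ΣA = 21.932 mm.
Transfer each piece to the centroidal y-axis using Ī + A·d² with d = x − 21.932:
  vertical leg: d = -14.932 mm → contributes +201 021 mm⁴
  horizontal leg (remainder): d = 17.568 mm → contributes +375 114 mm⁴
Total I = 576 135 mm⁴.

I_y ≈ 5.76 × 10⁵ mm⁴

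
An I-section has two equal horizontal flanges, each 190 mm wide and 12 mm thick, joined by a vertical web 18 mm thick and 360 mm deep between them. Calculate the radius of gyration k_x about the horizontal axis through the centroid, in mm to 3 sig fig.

k_x ≈ 144 mm

Break the section into simple shapes (no overlaps), measuring from the bottom-left corner of the bounding box.
Bottom flange: 190 × 12, A = 2 280 mm², y = 6 mm, Ī = 27 360 mm⁴.
Web: 18 × 360, A = 6 480 mm², y = 192 mm, Ī = 69 984 000 mm⁴.
Top flange: 190 × 12, A = 2 280 mm², y = 378 mm, Ī = 27 360 mm⁴.
By symmetry the centroid is at mid-height, ȳ = 192 mm.
Transfer each piece to the horizontal axis through the centroid using Ī + A·d² with d = y − 192:
  bottom flange: d = -186 mm → contributes +78 906 240 mm⁴
  web: d = 0 mm → contributes +69 984 000 mm⁴
  top flange: d = 186 mm → contributes +78 906 240 mm⁴
Total I = 227 796 480 mm⁴.
Radius of gyration: k = √(I/A) = √(227 796 480 / 11 040) = 143.64 mm.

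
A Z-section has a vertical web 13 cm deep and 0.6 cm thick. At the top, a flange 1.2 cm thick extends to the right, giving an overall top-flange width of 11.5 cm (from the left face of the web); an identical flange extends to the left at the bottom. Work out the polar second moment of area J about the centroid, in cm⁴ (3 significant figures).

Break the section into simple shapes (no overlaps), measuring from the bottom-left corner of the bounding box.
Web: 0.6 × 13, A = 7.8 cm², y = 6.5 cm, Ī = 109.85 cm⁴.
Top flange (beyond web): 10.9 × 1.2, A = 13.08 cm², y = 12.4 cm, Ī = 1.5696 cm⁴.
Bottom flange (beyond web): 10.9 × 1.2, A = 13.08 cm², y = 0.6 cm, Ī = 1.5696 cm⁴.
Centroid: ȳ = ΣA·y / ΣA = 6.5 cm.
Transfer each piece to the centroidal x-axis using Ī + A·d² with d = y − 6.5:
  web: d = 0 cm → contributes +109.85 cm⁴
  top flange (beyond web): d = 5.9 cm → contributes +456.88 cm⁴
  bottom flange (beyond web): d = -5.9 cm → contributes +456.88 cm⁴
Total I = 1023.6 cm⁴.
For the y-axis: x̄ = 11.2 cm.
Repeating about the centroidal y-axis gives I_y = 1124.2 cm⁴.
Polar second moment: J = I_x + I_y = 2147.8 cm⁴.

J ≈ 2150 cm⁴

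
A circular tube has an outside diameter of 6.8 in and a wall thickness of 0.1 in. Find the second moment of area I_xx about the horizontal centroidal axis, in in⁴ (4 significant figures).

Split into non-overlapping primitives; take the origin at the lower-left of the bounding box.
Outer circle: ⌀6.8, A = 36.3168 in², y = 3.4 in, Ī = 104.956 in⁴.
Bore (subtracted): ⌀6.6, A = 34.2119 in², y = 3.4 in, Ī = 93.142 in⁴.
By symmetry the centroid is at mid-height, ȳ = 3.4 in.
All pieces are centred on the horizontal centroidal axis, so I = ΣĪ (holes subtracted) = 11.8136 in⁴.

I_xx ≈ 11.81 in⁴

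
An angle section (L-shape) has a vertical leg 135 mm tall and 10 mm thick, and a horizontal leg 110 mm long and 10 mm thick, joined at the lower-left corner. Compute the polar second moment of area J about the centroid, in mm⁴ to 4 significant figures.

Decompose the section into non-overlapping parts with the origin at the bottom-left of its bounding rectangle.
Vertical leg: 10 × 135, A = 1 350 mm², y = 67.5 mm, Ī = 2 050 313 mm⁴.
Horizontal leg (remainder): 100 × 10, A = 1 000 mm², y = 5 mm, Ī = 8333.33 mm⁴.
Centroid: ȳ = ΣA·y / ΣA = 40.9043 mm.
Transfer each piece to the centroidal x-axis using Ī + A·d² with d = y − 40.9043:
  vertical leg: d = 26.5957 mm → contributes +3 005 213 mm⁴
  horizontal leg (remainder): d = -35.9043 mm → contributes +1 297 449 mm⁴
Total I = 4 302 662 mm⁴.
For the y-axis: x̄ = 28.4043 mm.
Repeating about the centroidal y-axis gives I_y = 2 582 349 mm⁴.
Polar second moment: J = I_x + I_y = 6 885 011 mm⁴.

J ≈ 6.885 × 10⁶ mm⁴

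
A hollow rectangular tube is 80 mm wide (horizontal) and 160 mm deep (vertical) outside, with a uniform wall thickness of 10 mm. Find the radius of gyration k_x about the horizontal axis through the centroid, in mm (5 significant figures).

Split into non-overlapping primitives; take the origin at the lower-left of the bounding box.
Outer rectangle: 80 × 160, A = 12 800 mm², y = 80 mm, Ī = 27 306 667 mm⁴.
Inner void (subtracted): 60 × 140, A = 8 400 mm², y = 80 mm, Ī = 13 720 000 mm⁴.
By symmetry the centroid is at mid-height, ȳ = 80 mm.
All pieces are centred on the horizontal axis through the centroid, so I = ΣĪ (holes subtracted) = 13 586 667 mm⁴.
Radius of gyration: k = √(I/A) = √(13 586 667 / 4 400) = 55.56869 mm.

k_x ≈ 55.569 mm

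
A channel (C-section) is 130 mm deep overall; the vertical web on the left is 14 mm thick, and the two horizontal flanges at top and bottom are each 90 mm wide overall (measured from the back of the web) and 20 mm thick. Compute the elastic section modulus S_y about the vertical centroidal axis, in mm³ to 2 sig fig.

Treat the section as a set of non-overlapping primitives; coordinates are from the bounding-box lower-left.
Web: 14 × 130, A = 1 820 mm², x = 7 mm, Ī = 29 727 mm⁴.
Top flange (beyond web): 76 × 20, A = 1 520 mm², x = 52 mm, Ī = 731 627 mm⁴.
Bottom flange (beyond web): 76 × 20, A = 1 520 mm², x = 52 mm, Ī = 731 627 mm⁴.
Centroid: x̄ = ΣA·x / ΣA = 35.15 mm.
Transfer each piece to the vertical centroidal axis using Ī + A·d² with d = x − 35.15:
  web: d = -28.15 mm → contributes +1 471 746 mm⁴
  top flange (beyond web): d = 16.85 mm → contributes +1 163 284 mm⁴
  bottom flange (beyond web): d = 16.85 mm → contributes +1 163 284 mm⁴
Total I = 3 798 313 mm⁴.
Extreme fibre distance c = 54.85 mm; S = I/c = 69 247 mm³.

S_y ≈ 6.9 × 10⁴ mm³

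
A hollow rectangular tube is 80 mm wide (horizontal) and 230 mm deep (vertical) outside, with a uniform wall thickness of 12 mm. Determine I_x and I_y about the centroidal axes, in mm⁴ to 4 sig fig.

Treat the section as a set of non-overlapping primitives; coordinates are from the bounding-box lower-left.
Outer rectangle: 80 × 230, A = 18 400 mm², y = 115 mm, Ī = 81 113 333 mm⁴.
Inner void (subtracted): 56 × 206, A = 11 536 mm², y = 115 mm, Ī = 40 795 141 mm⁴.
By symmetry the centroid is at mid-height, ȳ = 115 mm.
All pieces are centred on the centroidal x-axis, so I = ΣĪ (holes subtracted) = 40 318 192 mm⁴.
Repeating about the centroidal y-axis gives I_y = 6 798 592 mm⁴.

I_x ≈ 4.032 × 10⁷ mm⁴, I_y ≈ 6.799 × 10⁶ mm⁴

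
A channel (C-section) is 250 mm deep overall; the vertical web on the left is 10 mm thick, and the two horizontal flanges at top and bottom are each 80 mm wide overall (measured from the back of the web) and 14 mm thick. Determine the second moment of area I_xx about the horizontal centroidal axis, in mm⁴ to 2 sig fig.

Treat the section as a set of non-overlapping primitives; coordinates are from the bounding-box lower-left.
Web: 10 × 250, A = 2 500 mm², y = 125 mm, Ī = 13 020 833 mm⁴.
Top flange (beyond web): 70 × 14, A = 980 mm², y = 243 mm, Ī = 16 007 mm⁴.
Bottom flange (beyond web): 70 × 14, A = 980 mm², y = 7 mm, Ī = 16 007 mm⁴.
By symmetry the centroid is at mid-height, ȳ = 125 mm.
Transfer each piece to the horizontal centroidal axis using Ī + A·d² with d = y − 125:
  web: d = 0 mm → contributes +13 020 833 mm⁴
  top flange (beyond web): d = 118 mm → contributes +13 661 527 mm⁴
  bottom flange (beyond web): d = -118 mm → contributes +13 661 527 mm⁴
Total I = 40 343 887 mm⁴.

I_xx ≈ 4.0 × 10⁷ mm⁴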